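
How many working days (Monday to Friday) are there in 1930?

261 weekdays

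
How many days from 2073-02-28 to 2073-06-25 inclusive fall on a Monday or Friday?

2073-02-28 is a Tuesday.
The range spans 118 days (inclusive of both endpoints).
118 = 7 × 16 + 6, so there are 16 full weeks plus 6 extra days.
Each full week contributes 2 days from the set (Mon, Fri): 16 × 2 = 32.
The 6 extra days are Tuesday, Wednesday, Thursday, Friday, Saturday, Sunday — 1 of them qualifies.
Total: 32 + 1 = 33.

33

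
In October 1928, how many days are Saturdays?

4

Oct 1, 1928 is a Monday.
That's 31 days from start to end, counting both.
31 = 7 × 4 + 3, so there are 4 full weeks plus 3 extra days.
Each full week contributes one Saturday: 4 so far.
The 3 extra days are Mon, Tue, Wed — none qualify.
Total: 4 + 0 = 4.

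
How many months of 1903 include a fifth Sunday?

4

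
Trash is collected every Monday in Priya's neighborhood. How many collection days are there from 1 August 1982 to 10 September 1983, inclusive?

58 Mondays

1 August 1982 is a Sunday.
That's 406 days from start to end, counting both.
406 = 7 × 58, so the span is exactly 58 full weeks.
Each full week contributes one Monday: 58 so far.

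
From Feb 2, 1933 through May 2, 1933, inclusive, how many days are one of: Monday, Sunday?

26

Feb 2, 1933 is a Thursday.
From Feb 2, 1933 to May 2, 1933 is 90 days inclusive.
90 = 7 × 12 + 6, so there are 12 full weeks plus 6 extra days.
Each full week contributes 2 days from the set (Mon, Sun): 12 × 2 = 24.
The 6 extra days are Thursday, Friday, Saturday, Sunday, Monday, Tuesday — 2 of them qualify.
Total: 24 + 2 = 26.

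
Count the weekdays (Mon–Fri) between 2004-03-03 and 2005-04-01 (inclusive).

2004-03-03 is a Wednesday.
That's 395 days from start to end, counting both.
395 = 7 × 56 + 3, so there are 56 full weeks plus 3 extra days.
Each full week contributes 5 weekdays (Mon–Fri): 56 × 5 = 280.
The 3 extra days are Wed, Thu, Fri — 3 of them qualify.
Total: 280 + 3 = 283.

283 weekdays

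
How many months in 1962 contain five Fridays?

A month has five Fridays exactly when Friday falls within its first (length − 28) days.
Jan: 31 days, starts Mon → 5 of Mon, Tue, Wed
Feb: 28 days, starts Thu → 5 of (none)
Mar: 31 days, starts Thu → 5 of Thu, Fri, Sat ✓
Apr: 30 days, starts Sun → 5 of Sun, Mon
May: 31 days, starts Tue → 5 of Tue, Wed, Thu
Jun: 30 days, starts Fri → 5 of Fri, Sat ✓
Jul: 31 days, starts Sun → 5 of Sun, Mon, Tue
Aug: 31 days, starts Wed → 5 of Wed, Thu, Fri ✓
Sep: 30 days, starts Sat → 5 of Sat, Sun
Oct: 31 days, starts Mon → 5 of Mon, Tue, Wed
Nov: 30 days, starts Thu → 5 of Thu, Fri ✓
Dec: 31 days, starts Sat → 5 of Sat, Sun, Mon
Months with five Fridays: Mar, Jun, Aug, Nov.

4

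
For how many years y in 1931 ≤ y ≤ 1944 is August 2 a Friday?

Day of week of August 2 in each year:
1931: Sun, 1932: Tue, 1933: Wed, 1934: Thu, 1935: Fri ✓, 1936: Sun, 1937: Mon, 1938: Tue, 1939: Wed, 1940: Fri ✓, 1941: Sat, 1942: Sun, 1943: Mon, 1944: Wed
Fridays: 1935, 1940.

2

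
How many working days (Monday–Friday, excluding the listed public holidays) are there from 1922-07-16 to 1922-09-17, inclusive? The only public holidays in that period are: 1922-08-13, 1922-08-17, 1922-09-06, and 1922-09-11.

42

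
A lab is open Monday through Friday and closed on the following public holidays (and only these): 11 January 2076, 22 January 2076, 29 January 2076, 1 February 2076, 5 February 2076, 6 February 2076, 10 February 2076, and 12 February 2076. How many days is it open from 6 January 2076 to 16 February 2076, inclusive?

24

6 January 2076 is a Monday.
The range spans 42 days (inclusive of both endpoints).
42 = 7 × 6, so the span is exactly 6 full weeks.
Each full week contributes 5 weekdays (Mon–Fri): 6 × 5 = 30.
Total: 30.
Holidays: 11 January 2076 (Sat); 22 January 2076 (Wed); 29 January 2076 (Wed); 1 February 2076 (Sat); 5 February 2076 (Wed); 6 February 2076 (Thu); 10 February 2076 (Mon); 12 February 2076 (Wed).
6 of the 8 holidays fall on weekdays; the rest are weekends and were already excluded.
Business days: 30 − 6 = 24.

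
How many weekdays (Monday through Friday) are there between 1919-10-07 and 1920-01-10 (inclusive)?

69 weekdays

1919-10-07 is a Tuesday.
That's 96 days from start to end, counting both.
96 = 7 × 13 + 5, so there are 13 full weeks plus 5 extra days.
Each full week contributes 5 weekdays (Mon–Fri): 13 × 5 = 65.
The 5 extra days are Tuesday, Wednesday, Thursday, Friday, Saturday — 4 of them qualify.
Total: 65 + 4 = 69.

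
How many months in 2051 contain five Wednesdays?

A month has five Wednesdays exactly when Wednesday falls within its first (length − 28) days.
Jan: 31 days, starts Sun → 5 of Sun, Mon, Tue
Feb: 28 days, starts Wed → 5 of (none)
Mar: 31 days, starts Wed → 5 of Wed, Thu, Fri ✓
Apr: 30 days, starts Sat → 5 of Sat, Sun
May: 31 days, starts Mon → 5 of Mon, Tue, Wed ✓
Jun: 30 days, starts Thu → 5 of Thu, Fri
Jul: 31 days, starts Sat → 5 of Sat, Sun, Mon
Aug: 31 days, starts Tue → 5 of Tue, Wed, Thu ✓
Sep: 30 days, starts Fri → 5 of Fri, Sat
Oct: 31 days, starts Sun → 5 of Sun, Mon, Tue
Nov: 30 days, starts Wed → 5 of Wed, Thu ✓
Dec: 31 days, starts Fri → 5 of Fri, Sat, Sun
Months with five Wednesdays: Mar, May, Aug, Nov.

4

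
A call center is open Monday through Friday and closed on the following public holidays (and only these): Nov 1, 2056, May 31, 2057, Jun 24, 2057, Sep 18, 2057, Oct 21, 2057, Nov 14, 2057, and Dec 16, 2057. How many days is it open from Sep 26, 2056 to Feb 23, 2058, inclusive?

365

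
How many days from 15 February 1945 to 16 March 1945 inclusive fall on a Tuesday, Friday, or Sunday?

15 February 1945 is a Thursday.
That's 30 days from start to end, counting both.
30 = 7 × 4 + 2, so there are 4 full weeks plus 2 extra days.
Each full week contributes 3 days from the set (Tue, Fri, Sun): 4 × 3 = 12.
The 2 extra days are Thu, Fri — 1 of them qualifies.
Total: 12 + 1 = 13.

13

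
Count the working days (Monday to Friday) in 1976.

262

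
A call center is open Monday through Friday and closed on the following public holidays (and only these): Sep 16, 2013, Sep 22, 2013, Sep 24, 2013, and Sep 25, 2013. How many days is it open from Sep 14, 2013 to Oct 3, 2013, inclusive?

11 working days

Sep 14, 2013 is a Saturday.
From Sep 14, 2013 to Oct 3, 2013 is 20 days inclusive.
20 = 7 × 2 + 6, so there are 2 full weeks plus 6 extra days.
Each full week contributes 5 weekdays (Mon–Fri): 2 × 5 = 10.
The 6 extra days are Saturday, Sunday, Monday, Tuesday, Wednesday, Thursday — 4 of them qualify.
Total: 10 + 4 = 14.
Holidays: Sep 16, 2013 (Mon); Sep 22, 2013 (Sun); Sep 24, 2013 (Tue); Sep 25, 2013 (Wed).
3 of the 4 holidays fall on weekdays; the rest are weekends and were already excluded.
Business days: 14 − 3 = 11.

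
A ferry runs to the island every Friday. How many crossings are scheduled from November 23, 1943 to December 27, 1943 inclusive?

5 Fridays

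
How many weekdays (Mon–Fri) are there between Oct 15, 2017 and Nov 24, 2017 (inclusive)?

Oct 15, 2017 is a Sunday.
That's 41 days from start to end, counting both.
41 = 7 × 5 + 6, so there are 5 full weeks plus 6 extra days.
Each full week contributes 5 weekdays (Mon–Fri): 5 × 5 = 25.
The 6 extra days are Sunday, Monday, Tuesday, Wednesday, Thursday, Friday — 5 of them qualify.
Total: 25 + 5 = 30.

30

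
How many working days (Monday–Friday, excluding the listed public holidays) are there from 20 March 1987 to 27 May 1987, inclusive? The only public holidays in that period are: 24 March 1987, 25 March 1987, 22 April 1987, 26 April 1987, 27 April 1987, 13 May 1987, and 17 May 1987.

20 March 1987 is a Friday.
The range spans 69 days (inclusive of both endpoints).
69 = 7 × 9 + 6, so there are 9 full weeks plus 6 extra days.
Each full week contributes 5 weekdays (Mon–Fri): 9 × 5 = 45.
The 6 extra days are Friday, Saturday, Sunday, Monday, Tuesday, Wednesday — 4 of them qualify.
Total: 45 + 4 = 49.
Holidays: 24 March 1987 (Tue); 25 March 1987 (Wed); 22 April 1987 (Wed); 26 April 1987 (Sun); 27 April 1987 (Mon); 13 May 1987 (Wed); 17 May 1987 (Sun).
5 of the 7 holidays fall on weekdays; the rest are weekends and were already excluded.
Business days: 49 − 5 = 44.

44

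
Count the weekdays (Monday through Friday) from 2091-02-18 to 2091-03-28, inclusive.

28 weekdays

2091-02-18 is a Sunday.
The range spans 39 days (inclusive of both endpoints).
39 = 7 × 5 + 4, so there are 5 full weeks plus 4 extra days.
Each full week contributes 5 weekdays (Mon–Fri): 5 × 5 = 25.
The 4 extra days are Sun, Mon, Tue, Wed — 3 of them qualify.
Total: 25 + 3 = 28.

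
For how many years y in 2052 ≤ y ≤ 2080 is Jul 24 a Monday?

Day of week of July 24 in each year:
2052: Wed, 2053: Thu, 2054: Fri, 2055: Sat, 2056: Mon ✓, 2057: Tue, 2058: Wed, 2059: Thu, 2060: Sat, 2061: Sun, 2062: Mon ✓, 2063: Tue, 2064: Thu, 2065: Fri, 2066: Sat, 2067: Sun, 2068: Tue, 2069: Wed, 2070: Thu, 2071: Fri, 2072: Sun, 2073: Mon ✓, 2074: Tue, 2075: Wed, 2076: Fri, 2077: Sat, 2078: Sun, 2079: Mon ✓, 2080: Wed
Mondays: 2056, 2062, 2073, 2079.

4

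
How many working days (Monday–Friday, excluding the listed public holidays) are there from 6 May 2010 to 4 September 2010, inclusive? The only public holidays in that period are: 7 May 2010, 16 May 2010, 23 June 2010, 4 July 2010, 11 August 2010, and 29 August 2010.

84

6 May 2010 is a Thursday.
That's 122 days from start to end, counting both.
122 = 7 × 17 + 3, so there are 17 full weeks plus 3 extra days.
Each full week contributes 5 weekdays (Mon–Fri): 17 × 5 = 85.
The 3 extra days are Thu, Fri, Sat — 2 of them qualify.
Total: 85 + 2 = 87.
Holidays: 7 May 2010 (Fri); 16 May 2010 (Sun); 23 June 2010 (Wed); 4 July 2010 (Sun); 11 August 2010 (Wed); 29 August 2010 (Sun).
3 of the 6 holidays fall on weekdays; the rest are weekends and were already excluded.
Business days: 87 − 3 = 84.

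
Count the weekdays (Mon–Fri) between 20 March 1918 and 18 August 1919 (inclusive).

369 weekdays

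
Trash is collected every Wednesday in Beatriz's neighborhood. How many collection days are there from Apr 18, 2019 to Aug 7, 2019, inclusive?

16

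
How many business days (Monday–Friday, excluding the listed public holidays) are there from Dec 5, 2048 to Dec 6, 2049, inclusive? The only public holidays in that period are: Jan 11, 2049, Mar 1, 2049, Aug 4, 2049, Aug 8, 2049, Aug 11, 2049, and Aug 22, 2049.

257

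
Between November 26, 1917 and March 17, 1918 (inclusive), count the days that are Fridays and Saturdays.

November 26, 1917 is a Monday.
The range spans 112 days (inclusive of both endpoints).
112 = 7 × 16, so the span is exactly 16 full weeks.
Each full week contributes 2 days from the set (Fri, Sat): 16 × 2 = 32.
Total: 32.

32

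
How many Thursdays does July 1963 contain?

4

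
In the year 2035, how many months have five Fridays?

4

A month has five Fridays exactly when Friday falls within its first (length − 28) days.
Jan: 31 days, starts Mon → 5 of Mon, Tue, Wed
Feb: 28 days, starts Thu → 5 of (none)
Mar: 31 days, starts Thu → 5 of Thu, Fri, Sat ✓
Apr: 30 days, starts Sun → 5 of Sun, Mon
May: 31 days, starts Tue → 5 of Tue, Wed, Thu
Jun: 30 days, starts Fri → 5 of Fri, Sat ✓
Jul: 31 days, starts Sun → 5 of Sun, Mon, Tue
Aug: 31 days, starts Wed → 5 of Wed, Thu, Fri ✓
Sep: 30 days, starts Sat → 5 of Sat, Sun
Oct: 31 days, starts Mon → 5 of Mon, Tue, Wed
Nov: 30 days, starts Thu → 5 of Thu, Fri ✓
Dec: 31 days, starts Sat → 5 of Sat, Sun, Mon
Months with five Fridays: Mar, Jun, Aug, Nov.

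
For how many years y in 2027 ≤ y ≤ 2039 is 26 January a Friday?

Day of week of January 26 in each year:
2027: Tue, 2028: Wed, 2029: Fri ✓, 2030: Sat, 2031: Sun, 2032: Mon, 2033: Wed, 2034: Thu, 2035: Fri ✓, 2036: Sat, 2037: Mon, 2038: Tue, 2039: Wed
Fridays: 2029, 2035.

2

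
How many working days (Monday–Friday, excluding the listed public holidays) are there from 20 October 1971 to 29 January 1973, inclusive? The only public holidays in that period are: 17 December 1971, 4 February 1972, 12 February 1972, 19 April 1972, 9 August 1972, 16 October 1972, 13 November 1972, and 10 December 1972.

20 October 1971 is a Wednesday.
From 20 October 1971 to 29 January 1973 is 468 days inclusive.
468 = 7 × 66 + 6, so there are 66 full weeks plus 6 extra days.
Each full week contributes 5 weekdays (Mon–Fri): 66 × 5 = 330.
The 6 extra days are Wed, Thu, Fri, Sat, Sun, Mon — 4 of them qualify.
Total: 330 + 4 = 334.
Holidays: 17 December 1971 (Fri); 4 February 1972 (Fri); 12 February 1972 (Sat); 19 April 1972 (Wed); 9 August 1972 (Wed); 16 October 1972 (Mon); 13 November 1972 (Mon); 10 December 1972 (Sun).
6 of the 8 holidays fall on weekdays; the rest are weekends and were already excluded.
Business days: 334 − 6 = 328.

328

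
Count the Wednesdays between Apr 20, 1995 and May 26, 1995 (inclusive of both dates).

Apr 20, 1995 is a Thursday.
That's 37 days from start to end, counting both.
37 = 7 × 5 + 2, so there are 5 full weeks plus 2 extra days.
Each full week contributes one Wednesday: 5 so far.
The 2 extra days are Thu, Fri — none qualify.
Total: 5 + 0 = 5.

5 Wednesdays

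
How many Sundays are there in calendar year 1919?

1 January 1919 is a Wednesday.
The range spans 365 days (inclusive of both endpoints).
365 = 7 × 52 + 1, so there are 52 full weeks plus 1 extra day.
Each full week contributes one Sunday: 52 so far.
The 1 extra day is Wednesday — none qualify.
Total: 52 + 0 = 52.

52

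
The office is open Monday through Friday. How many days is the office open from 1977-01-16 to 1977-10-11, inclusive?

192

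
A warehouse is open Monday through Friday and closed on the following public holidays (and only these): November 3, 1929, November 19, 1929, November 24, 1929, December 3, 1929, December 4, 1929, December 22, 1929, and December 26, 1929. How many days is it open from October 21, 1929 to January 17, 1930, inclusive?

61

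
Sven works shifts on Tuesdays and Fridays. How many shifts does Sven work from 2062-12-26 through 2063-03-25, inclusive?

2062-12-26 is a Tuesday.
The range spans 90 days (inclusive of both endpoints).
90 = 7 × 12 + 6, so there are 12 full weeks plus 6 extra days.
Each full week contributes 2 days from the set (Tue, Fri): 12 × 2 = 24.
The 6 extra days are Tuesday, Wednesday, Thursday, Friday, Saturday, Sunday — 2 of them qualify.
Total: 24 + 2 = 26.

26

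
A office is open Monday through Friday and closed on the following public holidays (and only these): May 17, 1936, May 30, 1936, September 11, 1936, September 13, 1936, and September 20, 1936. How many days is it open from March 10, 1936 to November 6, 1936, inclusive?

March 10, 1936 is a Tuesday.
That's 242 days from start to end, counting both.
242 = 7 × 34 + 4, so there are 34 full weeks plus 4 extra days.
Each full week contributes 5 weekdays (Mon–Fri): 34 × 5 = 170.
The 4 extra days are Tue, Wed, Thu, Fri — 4 of them qualify.
Total: 170 + 4 = 174.
Holidays: May 17, 1936 (Sun); May 30, 1936 (Sat); September 11, 1936 (Fri); September 13, 1936 (Sun); September 20, 1936 (Sun).
1 of the 5 holidays fall on weekdays; the rest are weekends and were already excluded.
Business days: 174 − 1 = 173.

173 business days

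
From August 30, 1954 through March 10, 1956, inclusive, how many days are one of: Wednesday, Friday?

160

August 30, 1954 is a Monday.
The range spans 559 days (inclusive of both endpoints).
559 = 7 × 79 + 6, so there are 79 full weeks plus 6 extra days.
Each full week contributes 2 days from the set (Wed, Fri): 79 × 2 = 158.
The 6 extra days are Monday, Tuesday, Wednesday, Thursday, Friday, Saturday — 2 of them qualify.
Total: 158 + 2 = 160.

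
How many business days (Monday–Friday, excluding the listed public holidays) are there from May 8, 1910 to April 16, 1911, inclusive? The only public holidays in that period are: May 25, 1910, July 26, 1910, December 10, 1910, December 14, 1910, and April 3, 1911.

241

May 8, 1910 is a Sunday.
That's 344 days from start to end, counting both.
344 = 7 × 49 + 1, so there are 49 full weeks plus 1 extra day.
Each full week contributes 5 weekdays (Mon–Fri): 49 × 5 = 245.
The 1 extra day is Sunday — none qualify.
Total: 245 + 0 = 245.
Holidays: May 25, 1910 (Wed); July 26, 1910 (Tue); December 10, 1910 (Sat); December 14, 1910 (Wed); April 3, 1911 (Mon).
4 of the 5 holidays fall on weekdays; the rest are weekends and were already excluded.
Business days: 245 − 4 = 241.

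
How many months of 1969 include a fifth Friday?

A month has five Fridays exactly when Friday falls within its first (length − 28) days.
Jan: 31 days, starts Wed → 5 of Wed, Thu, Fri ✓
Feb: 28 days, starts Sat → 5 of (none)
Mar: 31 days, starts Sat → 5 of Sat, Sun, Mon
Apr: 30 days, starts Tue → 5 of Tue, Wed
May: 31 days, starts Thu → 5 of Thu, Fri, Sat ✓
Jun: 30 days, starts Sun → 5 of Sun, Mon
Jul: 31 days, starts Tue → 5 of Tue, Wed, Thu
Aug: 31 days, starts Fri → 5 of Fri, Sat, Sun ✓
Sep: 30 days, starts Mon → 5 of Mon, Tue
Oct: 31 days, starts Wed → 5 of Wed, Thu, Fri ✓
Nov: 30 days, starts Sat → 5 of Sat, Sun
Dec: 31 days, starts Mon → 5 of Mon, Tue, Wed
Months with five Fridays: Jan, May, Aug, Oct.

4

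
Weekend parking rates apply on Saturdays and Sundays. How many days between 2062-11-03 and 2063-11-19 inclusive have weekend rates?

110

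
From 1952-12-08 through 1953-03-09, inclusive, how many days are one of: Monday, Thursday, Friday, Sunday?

53

1952-12-08 is a Monday.
That's 92 days from start to end, counting both.
92 = 7 × 13 + 1, so there are 13 full weeks plus 1 extra day.
Each full week contributes 4 days from the set (Mon, Thu, Fri, Sun): 13 × 4 = 52.
The 1 extra day is Mon — 1 of them qualifies.
Total: 52 + 1 = 53.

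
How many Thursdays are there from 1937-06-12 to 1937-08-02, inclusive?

7 Thursdays

1937-06-12 is a Saturday.
That's 52 days from start to end, counting both.
52 = 7 × 7 + 3, so there are 7 full weeks plus 3 extra days.
Each full week contributes one Thursday: 7 so far.
The 3 extra days are Saturday, Sunday, Monday — none qualify.
Total: 7 + 0 = 7.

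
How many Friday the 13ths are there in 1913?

The 13th falls on a Friday when the month's 13th has weekday Fri.
Jan 13 is Mon; Feb 13 is Thu; Mar 13 is Thu; Apr 13 is Sun; May 13 is Tue; Jun 13 is Fri ✓; Jul 13 is Sun; Aug 13 is Wed; Sep 13 is Sat; Oct 13 is Mon; Nov 13 is Thu; Dec 13 is Sat.
Friday the 13ths: Jun.

1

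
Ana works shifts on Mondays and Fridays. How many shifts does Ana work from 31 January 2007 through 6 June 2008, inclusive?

31 January 2007 is a Wednesday.
That's 493 days from start to end, counting both.
493 = 7 × 70 + 3, so there are 70 full weeks plus 3 extra days.
Each full week contributes 2 days from the set (Mon, Fri): 70 × 2 = 140.
The 3 extra days are Wed, Thu, Fri — 1 of them qualifies.
Total: 140 + 1 = 141.

141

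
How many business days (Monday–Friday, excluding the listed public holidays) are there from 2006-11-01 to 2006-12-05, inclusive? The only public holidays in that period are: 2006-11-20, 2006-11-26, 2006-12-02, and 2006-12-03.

2006-11-01 is a Wednesday.
That's 35 days from start to end, counting both.
35 = 7 × 5, so the span is exactly 5 full weeks.
Each full week contributes 5 weekdays (Mon–Fri): 5 × 5 = 25.
Holidays: 2006-11-20 (Mon); 2006-11-26 (Sun); 2006-12-02 (Sat); 2006-12-03 (Sun).
1 of the 4 holidays fall on weekdays; the rest are weekends and were already excluded.
Business days: 25 − 1 = 24.

24 business days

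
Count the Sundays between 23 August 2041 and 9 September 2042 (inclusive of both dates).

55

23 August 2041 is a Friday.
That's 383 days from start to end, counting both.
383 = 7 × 54 + 5, so there are 54 full weeks plus 5 extra days.
Each full week contributes one Sunday: 54 so far.
The 5 extra days are Friday, Saturday, Sunday, Monday, Tuesday — 1 of them qualifies.
Total: 54 + 1 = 55.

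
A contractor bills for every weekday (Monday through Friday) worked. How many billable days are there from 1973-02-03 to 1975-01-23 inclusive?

514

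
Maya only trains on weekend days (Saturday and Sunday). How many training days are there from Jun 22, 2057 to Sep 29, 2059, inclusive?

Jun 22, 2057 is a Friday.
That's 830 days from start to end, counting both.
830 = 7 × 118 + 4, so there are 118 full weeks plus 4 extra days.
Each full week contributes 2 weekend days (Sat, Sun): 118 × 2 = 236.
The 4 extra days are Friday, Saturday, Sunday, Monday — 2 of them qualify.
Total: 236 + 2 = 238.

238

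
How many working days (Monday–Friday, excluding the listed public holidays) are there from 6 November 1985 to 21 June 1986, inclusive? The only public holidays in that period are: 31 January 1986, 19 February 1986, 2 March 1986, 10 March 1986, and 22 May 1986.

159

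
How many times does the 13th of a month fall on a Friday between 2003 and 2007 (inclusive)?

8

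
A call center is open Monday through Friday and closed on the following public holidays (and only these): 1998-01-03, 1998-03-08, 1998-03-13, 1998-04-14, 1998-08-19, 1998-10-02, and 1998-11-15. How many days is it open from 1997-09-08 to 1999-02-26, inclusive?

1997-09-08 is a Monday.
That's 537 days from start to end, counting both.
537 = 7 × 76 + 5, so there are 76 full weeks plus 5 extra days.
Each full week contributes 5 weekdays (Mon–Fri): 76 × 5 = 380.
The 5 extra days are Monday, Tuesday, Wednesday, Thursday, Friday — 5 of them qualify.
Total: 380 + 5 = 385.
Holidays: 1998-01-03 (Sat); 1998-03-08 (Sun); 1998-03-13 (Fri); 1998-04-14 (Tue); 1998-08-19 (Wed); 1998-10-02 (Fri); 1998-11-15 (Sun).
4 of the 7 holidays fall on weekdays; the rest are weekends and were already excluded.
Business days: 385 − 4 = 381.

381 working days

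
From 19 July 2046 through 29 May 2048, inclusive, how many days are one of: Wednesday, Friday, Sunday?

19 July 2046 is a Thursday.
That's 681 days from start to end, counting both.
681 = 7 × 97 + 2, so there are 97 full weeks plus 2 extra days.
Each full week contributes 3 days from the set (Wed, Fri, Sun): 97 × 3 = 291.
The 2 extra days are Thursday, Friday — 1 of them qualifies.
Total: 291 + 1 = 292.

292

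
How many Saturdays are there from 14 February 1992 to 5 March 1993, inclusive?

14 February 1992 is a Friday.
The range spans 386 days (inclusive of both endpoints).
386 = 7 × 55 + 1, so there are 55 full weeks plus 1 extra day.
Each full week contributes one Saturday: 55 so far.
The 1 extra day is Fri — none qualify.
Total: 55 + 0 = 55.

55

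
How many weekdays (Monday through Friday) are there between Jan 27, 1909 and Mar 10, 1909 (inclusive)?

31 weekdays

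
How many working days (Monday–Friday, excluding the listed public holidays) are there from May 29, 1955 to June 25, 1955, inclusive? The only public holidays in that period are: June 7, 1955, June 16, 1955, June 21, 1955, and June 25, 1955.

17

May 29, 1955 is a Sunday.
That's 28 days from start to end, counting both.
28 = 7 × 4, so the span is exactly 4 full weeks.
Each full week contributes 5 weekdays (Mon–Fri): 4 × 5 = 20.
Total: 20.
Holidays: June 7, 1955 (Tue); June 16, 1955 (Thu); June 21, 1955 (Tue); June 25, 1955 (Sat).
3 of the 4 holidays fall on weekdays; the rest are weekends and were already excluded.
Business days: 20 − 3 = 17.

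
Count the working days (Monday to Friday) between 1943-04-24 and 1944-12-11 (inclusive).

1943-04-24 is a Saturday.
That's 598 days from start to end, counting both.
598 = 7 × 85 + 3, so there are 85 full weeks plus 3 extra days.
Each full week contributes 5 weekdays (Mon–Fri): 85 × 5 = 425.
The 3 extra days are Saturday, Sunday, Monday — 1 of them qualifies.
Total: 425 + 1 = 426.

426 weekdays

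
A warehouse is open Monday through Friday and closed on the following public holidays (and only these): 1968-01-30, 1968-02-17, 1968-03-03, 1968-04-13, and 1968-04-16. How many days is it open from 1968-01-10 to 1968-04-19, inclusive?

71

1968-01-10 is a Wednesday.
From 1968-01-10 to 1968-04-19 is 101 days inclusive.
101 = 7 × 14 + 3, so there are 14 full weeks plus 3 extra days.
Each full week contributes 5 weekdays (Mon–Fri): 14 × 5 = 70.
The 3 extra days are Wednesday, Thursday, Friday — 3 of them qualify.
Total: 70 + 3 = 73.
Holidays: 1968-01-30 (Tue); 1968-02-17 (Sat); 1968-03-03 (Sun); 1968-04-13 (Sat); 1968-04-16 (Tue).
2 of the 5 holidays fall on weekdays; the rest are weekends and were already excluded.
Business days: 73 − 2 = 71.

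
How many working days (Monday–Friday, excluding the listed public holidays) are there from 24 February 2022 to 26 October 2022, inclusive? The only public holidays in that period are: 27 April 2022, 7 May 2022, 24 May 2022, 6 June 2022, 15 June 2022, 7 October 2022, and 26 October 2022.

169

24 February 2022 is a Thursday.
From 24 February 2022 to 26 October 2022 is 245 days inclusive.
245 = 7 × 35, so the span is exactly 35 full weeks.
Each full week contributes 5 weekdays (Mon–Fri): 35 × 5 = 175.
Total: 175.
Holidays: 27 April 2022 (Wed); 7 May 2022 (Sat); 24 May 2022 (Tue); 6 June 2022 (Mon); 15 June 2022 (Wed); 7 October 2022 (Fri); 26 October 2022 (Wed).
6 of the 7 holidays fall on weekdays; the rest are weekends and were already excluded.
Business days: 175 − 6 = 169.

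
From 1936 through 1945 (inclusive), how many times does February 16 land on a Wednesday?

2

Day of week of February 16 in each year:
1936: Sun, 1937: Tue, 1938: Wed ✓, 1939: Thu, 1940: Fri, 1941: Sun, 1942: Mon, 1943: Tue, 1944: Wed ✓, 1945: Fri
Wednesdays: 1938, 1944.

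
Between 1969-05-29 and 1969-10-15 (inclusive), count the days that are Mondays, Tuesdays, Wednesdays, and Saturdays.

80

1969-05-29 is a Thursday.
The range spans 140 days (inclusive of both endpoints).
140 = 7 × 20, so the span is exactly 20 full weeks.
Each full week contributes 4 days from the set (Mon, Tue, Wed, Sat): 20 × 4 = 80.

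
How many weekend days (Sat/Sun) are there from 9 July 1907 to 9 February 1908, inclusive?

62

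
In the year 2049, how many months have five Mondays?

A month has five Mondays exactly when Monday falls within its first (length − 28) days.
Jan: 31 days, starts Fri → 5 of Fri, Sat, Sun
Feb: 28 days, starts Mon → 5 of (none)
Mar: 31 days, starts Mon → 5 of Mon, Tue, Wed ✓
Apr: 30 days, starts Thu → 5 of Thu, Fri
May: 31 days, starts Sat → 5 of Sat, Sun, Mon ✓
Jun: 30 days, starts Tue → 5 of Tue, Wed
Jul: 31 days, starts Thu → 5 of Thu, Fri, Sat
Aug: 31 days, starts Sun → 5 of Sun, Mon, Tue ✓
Sep: 30 days, starts Wed → 5 of Wed, Thu
Oct: 31 days, starts Fri → 5 of Fri, Sat, Sun
Nov: 30 days, starts Mon → 5 of Mon, Tue ✓
Dec: 31 days, starts Wed → 5 of Wed, Thu, Fri
Months with five Mondays: Mar, May, Aug, Nov.

4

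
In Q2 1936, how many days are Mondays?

1 April 1936 is a Wednesday.
The range spans 91 days (inclusive of both endpoints).
91 = 7 × 13, so the span is exactly 13 full weeks.
Each full week contributes one Monday: 13 so far.
Total: 13.

13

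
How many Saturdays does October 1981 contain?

5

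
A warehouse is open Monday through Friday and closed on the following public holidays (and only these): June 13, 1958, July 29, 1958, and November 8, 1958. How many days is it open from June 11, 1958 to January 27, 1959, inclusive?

June 11, 1958 is a Wednesday.
That's 231 days from start to end, counting both.
231 = 7 × 33, so the span is exactly 33 full weeks.
Each full week contributes 5 weekdays (Mon–Fri): 33 × 5 = 165.
Holidays: June 13, 1958 (Fri); July 29, 1958 (Tue); November 8, 1958 (Sat).
2 of the 3 holidays fall on weekdays; the rest are weekends and were already excluded.
Business days: 165 − 2 = 163.

163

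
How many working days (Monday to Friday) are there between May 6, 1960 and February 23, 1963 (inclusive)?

731

May 6, 1960 is a Friday.
From May 6, 1960 to February 23, 1963 is 1024 days inclusive.
1024 = 7 × 146 + 2, so there are 146 full weeks plus 2 extra days.
Each full week contributes 5 weekdays (Mon–Fri): 146 × 5 = 730.
The 2 extra days are Fri, Sat — 1 of them qualifies.
Total: 730 + 1 = 731.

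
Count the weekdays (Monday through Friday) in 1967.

1 January 1967 is a Sunday.
That's 365 days from start to end, counting both.
365 = 7 × 52 + 1, so there are 52 full weeks plus 1 extra day.
Each full week contributes 5 weekdays (Mon–Fri): 52 × 5 = 260.
The 1 extra day is Sunday — none qualify.
Total: 260 + 0 = 260.

260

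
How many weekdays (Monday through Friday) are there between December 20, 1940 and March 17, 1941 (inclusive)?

December 20, 1940 is a Friday.
That's 88 days from start to end, counting both.
88 = 7 × 12 + 4, so there are 12 full weeks plus 4 extra days.
Each full week contributes 5 weekdays (Mon–Fri): 12 × 5 = 60.
The 4 extra days are Fri, Sat, Sun, Mon — 2 of them qualify.
Total: 60 + 2 = 62.

62 weekdays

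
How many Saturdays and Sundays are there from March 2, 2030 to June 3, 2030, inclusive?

28

March 2, 2030 is a Saturday.
From March 2, 2030 to June 3, 2030 is 94 days inclusive.
94 = 7 × 13 + 3, so there are 13 full weeks plus 3 extra days.
Each full week contributes 2 weekend days (Sat, Sun): 13 × 2 = 26.
The 3 extra days are Saturday, Sunday, Monday — 2 of them qualify.
Total: 26 + 2 = 28.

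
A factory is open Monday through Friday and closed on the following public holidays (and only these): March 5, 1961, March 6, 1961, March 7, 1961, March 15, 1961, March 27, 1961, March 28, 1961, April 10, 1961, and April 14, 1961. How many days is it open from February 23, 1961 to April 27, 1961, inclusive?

39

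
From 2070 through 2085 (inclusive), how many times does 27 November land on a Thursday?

Day of week of November 27 in each year:
2070: Thu ✓, 2071: Fri, 2072: Sun, 2073: Mon, 2074: Tue, 2075: Wed, 2076: Fri, 2077: Sat, 2078: Sun, 2079: Mon, 2080: Wed, 2081: Thu ✓, 2082: Fri, 2083: Sat, 2084: Mon, 2085: Tue
Thursdays: 2070, 2081.

2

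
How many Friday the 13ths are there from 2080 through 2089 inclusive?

16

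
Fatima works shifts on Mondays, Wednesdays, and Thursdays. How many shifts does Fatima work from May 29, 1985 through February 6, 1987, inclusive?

May 29, 1985 is a Wednesday.
That's 619 days from start to end, counting both.
619 = 7 × 88 + 3, so there are 88 full weeks plus 3 extra days.
Each full week contributes 3 days from the set (Mon, Wed, Thu): 88 × 3 = 264.
The 3 extra days are Wed, Thu, Fri — 2 of them qualify.
Total: 264 + 2 = 266.

266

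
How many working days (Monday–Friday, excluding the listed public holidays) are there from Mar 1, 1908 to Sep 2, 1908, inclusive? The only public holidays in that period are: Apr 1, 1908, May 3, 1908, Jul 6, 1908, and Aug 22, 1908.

131 working days

Mar 1, 1908 is a Sunday.
That's 186 days from start to end, counting both.
186 = 7 × 26 + 4, so there are 26 full weeks plus 4 extra days.
Each full week contributes 5 weekdays (Mon–Fri): 26 × 5 = 130.
The 4 extra days are Sunday, Monday, Tuesday, Wednesday — 3 of them qualify.
Total: 130 + 3 = 133.
Holidays: Apr 1, 1908 (Wed); May 3, 1908 (Sun); Jul 6, 1908 (Mon); Aug 22, 1908 (Sat).
2 of the 4 holidays fall on weekdays; the rest are weekends and were already excluded.
Business days: 133 − 2 = 131.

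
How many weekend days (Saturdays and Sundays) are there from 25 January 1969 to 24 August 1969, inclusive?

25 January 1969 is a Saturday.
The range spans 212 days (inclusive of both endpoints).
212 = 7 × 30 + 2, so there are 30 full weeks plus 2 extra days.
Each full week contributes 2 weekend days (Sat, Sun): 30 × 2 = 60.
The 2 extra days are Sat, Sun — 2 of them qualify.
Total: 60 + 2 = 62.

62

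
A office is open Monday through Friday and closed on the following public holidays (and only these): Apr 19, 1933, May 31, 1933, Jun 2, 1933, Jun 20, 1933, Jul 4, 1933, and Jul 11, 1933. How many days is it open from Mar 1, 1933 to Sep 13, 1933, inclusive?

Mar 1, 1933 is a Wednesday.
That's 197 days from start to end, counting both.
197 = 7 × 28 + 1, so there are 28 full weeks plus 1 extra day.
Each full week contributes 5 weekdays (Mon–Fri): 28 × 5 = 140.
The 1 extra day is Wed — 1 of them qualifies.
Total: 140 + 1 = 141.
Holidays: Apr 19, 1933 (Wed); May 31, 1933 (Wed); Jun 2, 1933 (Fri); Jun 20, 1933 (Tue); Jul 4, 1933 (Tue); Jul 11, 1933 (Tue).
All 6 holidays fall on weekdays, so subtract 6.
Business days: 141 − 6 = 135.

135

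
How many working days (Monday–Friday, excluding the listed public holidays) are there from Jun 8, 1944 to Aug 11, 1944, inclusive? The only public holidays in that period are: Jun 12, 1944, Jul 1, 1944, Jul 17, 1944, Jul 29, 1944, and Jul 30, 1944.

45 working days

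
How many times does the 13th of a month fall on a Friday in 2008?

The 13th falls on a Friday when the month's 13th has weekday Fri.
Jan 13 is Sun; Feb 13 is Wed; Mar 13 is Thu; Apr 13 is Sun; May 13 is Tue; Jun 13 is Fri ✓; Jul 13 is Sun; Aug 13 is Wed; Sep 13 is Sat; Oct 13 is Mon; Nov 13 is Thu; Dec 13 is Sat.
Friday the 13ths: Jun.

1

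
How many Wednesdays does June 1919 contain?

June 1, 1919 is a Sunday.
That's 30 days from start to end, counting both.
30 = 7 × 4 + 2, so there are 4 full weeks plus 2 extra days.
Each full week contributes one Wednesday: 4 so far.
The 2 extra days are Sun, Mon — none qualify.
Total: 4 + 0 = 4.

4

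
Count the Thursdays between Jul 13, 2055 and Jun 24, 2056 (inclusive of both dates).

Jul 13, 2055 is a Tuesday.
The range spans 348 days (inclusive of both endpoints).
348 = 7 × 49 + 5, so there are 49 full weeks plus 5 extra days.
Each full week contributes one Thursday: 49 so far.
The 5 extra days are Tuesday, Wednesday, Thursday, Friday, Saturday — 1 of them qualifies.
Total: 49 + 1 = 50.

50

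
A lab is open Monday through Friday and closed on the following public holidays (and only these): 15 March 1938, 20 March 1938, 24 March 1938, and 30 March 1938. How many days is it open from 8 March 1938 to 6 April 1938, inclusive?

8 March 1938 is a Tuesday.
The range spans 30 days (inclusive of both endpoints).
30 = 7 × 4 + 2, so there are 4 full weeks plus 2 extra days.
Each full week contributes 5 weekdays (Mon–Fri): 4 × 5 = 20.
The 2 extra days are Tue, Wed — 2 of them qualify.
Total: 20 + 2 = 22.
Holidays: 15 March 1938 (Tue); 20 March 1938 (Sun); 24 March 1938 (Thu); 30 March 1938 (Wed).
3 of the 4 holidays fall on weekdays; the rest are weekends and were already excluded.
Business days: 22 − 3 = 19.

19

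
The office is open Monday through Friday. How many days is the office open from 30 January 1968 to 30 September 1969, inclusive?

436 weekdays

30 January 1968 is a Tuesday.
That's 610 days from start to end, counting both.
610 = 7 × 87 + 1, so there are 87 full weeks plus 1 extra day.
Each full week contributes 5 weekdays (Mon–Fri): 87 × 5 = 435.
The 1 extra day is Tuesday — 1 of them qualifies.
Total: 435 + 1 = 436.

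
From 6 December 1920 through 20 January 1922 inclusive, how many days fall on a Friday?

59

6 December 1920 is a Monday.
That's 411 days from start to end, counting both.
411 = 7 × 58 + 5, so there are 58 full weeks plus 5 extra days.
Each full week contributes one Friday: 58 so far.
The 5 extra days are Mon, Tue, Wed, Thu, Fri — 1 of them qualifies.
Total: 58 + 1 = 59.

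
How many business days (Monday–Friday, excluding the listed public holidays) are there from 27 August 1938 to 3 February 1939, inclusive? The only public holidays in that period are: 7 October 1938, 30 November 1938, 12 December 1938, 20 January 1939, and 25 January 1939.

110

27 August 1938 is a Saturday.
From 27 August 1938 to 3 February 1939 is 161 days inclusive.
161 = 7 × 23, so the span is exactly 23 full weeks.
Each full week contributes 5 weekdays (Mon–Fri): 23 × 5 = 115.
Holidays: 7 October 1938 (Fri); 30 November 1938 (Wed); 12 December 1938 (Mon); 20 January 1939 (Fri); 25 January 1939 (Wed).
All 5 holidays fall on weekdays, so subtract 5.
Business days: 115 − 5 = 110.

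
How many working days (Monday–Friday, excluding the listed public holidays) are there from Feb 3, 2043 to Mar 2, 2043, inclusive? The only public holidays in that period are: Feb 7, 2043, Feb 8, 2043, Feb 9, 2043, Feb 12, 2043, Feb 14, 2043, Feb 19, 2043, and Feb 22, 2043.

17 working days

Feb 3, 2043 is a Tuesday.
From Feb 3, 2043 to Mar 2, 2043 is 28 days inclusive.
28 = 7 × 4, so the span is exactly 4 full weeks.
Each full week contributes 5 weekdays (Mon–Fri): 4 × 5 = 20.
Holidays: Feb 7, 2043 (Sat); Feb 8, 2043 (Sun); Feb 9, 2043 (Mon); Feb 12, 2043 (Thu); Feb 14, 2043 (Sat); Feb 19, 2043 (Thu); Feb 22, 2043 (Sun).
3 of the 7 holidays fall on weekdays; the rest are weekends and were already excluded.
Business days: 20 − 3 = 17.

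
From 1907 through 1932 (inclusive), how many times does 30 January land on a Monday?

Day of week of January 30 in each year:
1907: Wed, 1908: Thu, 1909: Sat, 1910: Sun, 1911: Mon ✓, 1912: Tue, 1913: Thu, 1914: Fri, 1915: Sat, 1916: Sun, 1917: Tue, 1918: Wed, 1919: Thu, 1920: Fri, 1921: Sun, 1922: Mon ✓, 1923: Tue, 1924: Wed, 1925: Fri, 1926: Sat, 1927: Sun, 1928: Mon ✓, 1929: Wed, 1930: Thu, 1931: Fri, 1932: Sat
Mondays: 1911, 1922, 1928.

3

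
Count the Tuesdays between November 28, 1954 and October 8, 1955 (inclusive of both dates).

November 28, 1954 is a Sunday.
That's 315 days from start to end, counting both.
315 = 7 × 45, so the span is exactly 45 full weeks.
Each full week contributes one Tuesday: 45 so far.

45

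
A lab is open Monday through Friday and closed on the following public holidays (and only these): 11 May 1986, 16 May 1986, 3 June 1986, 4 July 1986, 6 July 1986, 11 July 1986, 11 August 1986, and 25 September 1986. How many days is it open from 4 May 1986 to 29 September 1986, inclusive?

100 working days

4 May 1986 is a Sunday.
From 4 May 1986 to 29 September 1986 is 149 days inclusive.
149 = 7 × 21 + 2, so there are 21 full weeks plus 2 extra days.
Each full week contributes 5 weekdays (Mon–Fri): 21 × 5 = 105.
The 2 extra days are Sunday, Monday — 1 of them qualifies.
Total: 105 + 1 = 106.
Holidays: 11 May 1986 (Sun); 16 May 1986 (Fri); 3 June 1986 (Tue); 4 July 1986 (Fri); 6 July 1986 (Sun); 11 July 1986 (Fri); 11 August 1986 (Mon); 25 September 1986 (Thu).
6 of the 8 holidays fall on weekdays; the rest are weekends and were already excluded.
Business days: 106 − 6 = 100.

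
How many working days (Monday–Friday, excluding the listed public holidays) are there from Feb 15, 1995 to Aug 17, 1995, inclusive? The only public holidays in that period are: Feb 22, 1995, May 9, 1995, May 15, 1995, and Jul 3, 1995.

128

Feb 15, 1995 is a Wednesday.
From Feb 15, 1995 to Aug 17, 1995 is 184 days inclusive.
184 = 7 × 26 + 2, so there are 26 full weeks plus 2 extra days.
Each full week contributes 5 weekdays (Mon–Fri): 26 × 5 = 130.
The 2 extra days are Wed, Thu — 2 of them qualify.
Total: 130 + 2 = 132.
Holidays: Feb 22, 1995 (Wed); May 9, 1995 (Tue); May 15, 1995 (Mon); Jul 3, 1995 (Mon).
All 4 holidays fall on weekdays, so subtract 4.
Business days: 132 − 4 = 128.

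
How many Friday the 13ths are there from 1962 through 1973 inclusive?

20

Friday-the-13ths by year:
1962: Apr, Jul
1963: Sep, Dec
1964: Mar, Nov
1965: Aug
1966: May
1967: Jan, Oct
1968: Sep, Dec
1969: Jun
1970: Feb, Mar, Nov
1971: Aug
1972: Oct
1973: Apr, Jul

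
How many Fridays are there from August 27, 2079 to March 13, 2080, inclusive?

28 Fridays

August 27, 2079 is a Sunday.
From August 27, 2079 to March 13, 2080 is 200 days inclusive.
200 = 7 × 28 + 4, so there are 28 full weeks plus 4 extra days.
Each full week contributes one Friday: 28 so far.
The 4 extra days are Sunday, Monday, Tuesday, Wednesday — none qualify.
Total: 28 + 0 = 28.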